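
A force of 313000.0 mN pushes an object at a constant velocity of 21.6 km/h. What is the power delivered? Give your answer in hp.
P = Fv = 313 N × 6 m/s = 1878 W = 2.518 hp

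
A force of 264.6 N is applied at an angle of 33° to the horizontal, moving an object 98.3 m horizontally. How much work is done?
W = Fd cosθ = 264.6×98.3×cos(33°) = 21814.0 J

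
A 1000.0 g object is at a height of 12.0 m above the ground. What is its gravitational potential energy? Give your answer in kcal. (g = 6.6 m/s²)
PE = mgh = 1 kg × 6.6 m/s² × 12 m = 79.2 J = 0.01893 kcal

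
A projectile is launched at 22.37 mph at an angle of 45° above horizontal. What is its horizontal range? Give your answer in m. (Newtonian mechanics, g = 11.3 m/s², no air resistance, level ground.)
R = v₀² sin(2θ) / g (with unit conversion) = 8.85 m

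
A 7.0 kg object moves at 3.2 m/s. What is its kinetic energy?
KE = ½mv² = ½×7.0×3.2² = 35.84 J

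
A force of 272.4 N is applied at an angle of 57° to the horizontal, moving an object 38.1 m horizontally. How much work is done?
W = Fd cosθ = 272.4×38.1×cos(57°) = 5652.5 J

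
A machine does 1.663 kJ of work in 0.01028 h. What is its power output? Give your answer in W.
P = W/t = 1663 J / 37.01 s = 44.94 W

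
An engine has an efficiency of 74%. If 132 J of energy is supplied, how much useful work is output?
W_out = η × W_in = 0.74 × 132 = 97.68 J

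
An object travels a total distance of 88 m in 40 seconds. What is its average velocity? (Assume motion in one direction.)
v_avg = Δd / Δt = 88 / 40 = 2.2 m/s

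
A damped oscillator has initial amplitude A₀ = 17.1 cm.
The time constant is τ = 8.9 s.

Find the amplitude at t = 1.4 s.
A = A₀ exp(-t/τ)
A = A₀ exp(−t/τ) = 17.1×exp(−1.4/8.9) = 14.61 cm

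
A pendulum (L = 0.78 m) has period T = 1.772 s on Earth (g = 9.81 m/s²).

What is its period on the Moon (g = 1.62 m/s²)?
T = 2π√(L/g), so T_moon/T_earth = √(g_earth/g_moon)
T_moon = 2π√(0.78/1.62) = 4.36 s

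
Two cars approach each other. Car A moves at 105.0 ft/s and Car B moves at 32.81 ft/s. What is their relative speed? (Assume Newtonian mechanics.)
v_rel = v_A + v_B = 105.0 + 32.81 = 137.8 ft/s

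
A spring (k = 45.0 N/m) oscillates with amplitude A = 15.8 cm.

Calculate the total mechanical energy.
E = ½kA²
E = ½kA² = ½×45.0×(0.158)² = 0.5617 J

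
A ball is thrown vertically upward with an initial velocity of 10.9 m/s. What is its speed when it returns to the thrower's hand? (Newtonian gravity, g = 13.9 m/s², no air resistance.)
By conservation of energy, the ball returns at the same speed = 10.9 m/s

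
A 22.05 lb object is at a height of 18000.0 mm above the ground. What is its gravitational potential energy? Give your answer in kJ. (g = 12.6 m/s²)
PE = mgh = 10 kg × 12.6 m/s² × 18 m = 2268 J = 2.268 kJ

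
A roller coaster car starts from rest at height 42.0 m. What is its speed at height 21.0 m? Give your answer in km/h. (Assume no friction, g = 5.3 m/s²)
mgh₁ = ½mv₂² + mgh₂ → v₂ = √(2g(h₁−h₂)) = √(2×5.3×(42−21)) = 14.92 m/s = 53.71 km/h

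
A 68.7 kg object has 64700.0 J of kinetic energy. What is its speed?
KE = ½mv² → v = √(2KE/m) = √(2×64700.0/68.7) = 43.4 m/s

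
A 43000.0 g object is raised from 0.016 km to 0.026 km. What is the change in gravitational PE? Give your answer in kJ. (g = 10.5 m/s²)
ΔPE = mg(h₂ − h₁) = 43 kg × 10.5 m/s² × (26 − 16) m = 4515 J = 4.515 kJ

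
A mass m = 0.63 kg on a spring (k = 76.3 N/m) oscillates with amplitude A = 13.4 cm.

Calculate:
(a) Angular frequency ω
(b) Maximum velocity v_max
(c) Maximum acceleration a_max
ω = √(k/m) = √(76.3/0.63) = 11.01 rad/s
v_max = ωA = 11.01×0.134 = 1.475 m/s
a_max = ω²A = 11.01²×0.134 = 16.23 m/s²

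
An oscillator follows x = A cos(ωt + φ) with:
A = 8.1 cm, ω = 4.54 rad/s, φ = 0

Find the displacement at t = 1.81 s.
x = A cos(ωt + φ) = 8.1×cos(4.54×1.81 + 0) = -2.879 cm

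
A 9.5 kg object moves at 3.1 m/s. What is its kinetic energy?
KE = ½mv² = ½×9.5×3.1² = 45.6475 J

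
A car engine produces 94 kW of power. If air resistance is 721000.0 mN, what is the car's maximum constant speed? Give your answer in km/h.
P = Fv → v = P/F = 94000 W / 721 N = 130.4 m/s = 469.3 km/h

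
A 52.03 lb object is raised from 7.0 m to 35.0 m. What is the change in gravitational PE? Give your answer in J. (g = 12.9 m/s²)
ΔPE = mg(h₂ − h₁) = 23.6 kg × 12.9 m/s² × (35 − 7) m = 8524 J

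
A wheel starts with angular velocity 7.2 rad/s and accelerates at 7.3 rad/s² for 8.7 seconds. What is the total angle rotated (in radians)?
θ = ω₀t + ½αt² = 7.2×8.7 + ½×7.3×8.7² = 338.91 rad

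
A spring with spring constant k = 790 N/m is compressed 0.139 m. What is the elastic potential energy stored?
PE = ½kx² = ½×790×0.139² = 7.632 J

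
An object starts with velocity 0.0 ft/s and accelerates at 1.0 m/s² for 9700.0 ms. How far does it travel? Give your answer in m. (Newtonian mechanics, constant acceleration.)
d = v₀t + ½at² (with unit conversion) = 47.05 m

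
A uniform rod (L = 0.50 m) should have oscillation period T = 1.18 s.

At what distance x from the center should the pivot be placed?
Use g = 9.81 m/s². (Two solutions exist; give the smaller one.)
T = 2π√((L²/12 + x²)/(gx)). Let c = T²g/(4π²) = 0.346.
x² − cx + L²/12 = 0 → x = (c − √(c² − L²/3))/2 = 0.07763 m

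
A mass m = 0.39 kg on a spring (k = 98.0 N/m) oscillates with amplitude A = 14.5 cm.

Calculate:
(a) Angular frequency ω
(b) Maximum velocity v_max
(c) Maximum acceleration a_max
ω = √(k/m) = √(98.0/0.39) = 15.85 rad/s
v_max = ωA = 15.85×0.145 = 2.299 m/s
a_max = ω²A = 15.85²×0.145 = 36.44 m/s²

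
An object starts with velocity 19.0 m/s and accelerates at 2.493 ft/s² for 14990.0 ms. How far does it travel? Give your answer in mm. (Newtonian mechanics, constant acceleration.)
d = v₀t + ½at² (with unit conversion) = 370200.0 mm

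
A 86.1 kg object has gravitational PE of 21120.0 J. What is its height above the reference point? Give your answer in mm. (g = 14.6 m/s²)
PE = mgh → h = PE/(mg) = 2.112e+04 J / (86.1 kg × 14.6 m/s²) = 16.8 m = 16800.0 mm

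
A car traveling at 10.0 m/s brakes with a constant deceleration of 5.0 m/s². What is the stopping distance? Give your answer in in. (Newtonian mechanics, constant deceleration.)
d = v₀² / (2a) (with unit conversion) = 393.7 in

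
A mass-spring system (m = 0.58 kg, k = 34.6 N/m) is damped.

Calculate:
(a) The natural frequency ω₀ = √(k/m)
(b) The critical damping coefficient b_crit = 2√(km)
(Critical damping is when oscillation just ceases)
ω₀ = √(k/m) = √(34.6/0.58) = 7.724 rad/s
b_crit = 2√(km) = 2√(34.6×0.58) = 8.959 kg/s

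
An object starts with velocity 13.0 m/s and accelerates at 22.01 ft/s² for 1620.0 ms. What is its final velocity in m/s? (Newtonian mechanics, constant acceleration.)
v = v₀ + at (with unit conversion) = 23.87 m/s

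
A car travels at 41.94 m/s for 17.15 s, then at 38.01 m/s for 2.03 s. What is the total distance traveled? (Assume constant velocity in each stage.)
d₁ = v₁t₁ = 41.94 × 17.15 = 719.271 m
d₂ = v₂t₂ = 38.01 × 2.03 = 77.1603 m
d_total = 719.271 + 77.1603 = 796.43 m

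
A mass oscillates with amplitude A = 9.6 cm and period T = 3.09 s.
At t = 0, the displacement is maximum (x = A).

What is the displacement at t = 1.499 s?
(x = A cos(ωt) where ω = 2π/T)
ω = 2π/T = 2π/3.09 = 2.033 rad/s
x = A cos(ωt) = 9.6×cos(2.033×1.499) = -9.558 cm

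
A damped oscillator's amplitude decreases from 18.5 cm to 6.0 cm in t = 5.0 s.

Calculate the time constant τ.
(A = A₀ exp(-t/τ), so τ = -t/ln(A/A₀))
A/A₀ = 6.0/18.5 = 0.3243; ln(A/A₀) = -1.126
τ = −t/ln(A/A₀) = −5.0/-1.126 = 4.44 s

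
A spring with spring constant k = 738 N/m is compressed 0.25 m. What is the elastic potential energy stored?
PE = ½kx² = ½×738×0.25² = 23.06 J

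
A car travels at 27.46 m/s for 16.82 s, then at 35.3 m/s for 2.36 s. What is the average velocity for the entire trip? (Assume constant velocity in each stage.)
d₁ = v₁t₁ = 27.46 × 16.82 = 461.877 m
d₂ = v₂t₂ = 35.3 × 2.36 = 83.308 m
d_total = 545.19 m, t_total = 19.18 s
v_avg = d_total/t_total = 545.19/19.18 = 28.42 m/s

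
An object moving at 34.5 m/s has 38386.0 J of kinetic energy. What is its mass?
KE = ½mv² → m = 2KE/v² = 2×38386.0/34.5² = 64.5 kg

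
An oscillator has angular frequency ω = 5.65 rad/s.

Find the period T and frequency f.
T = 2π/ω = 2π/5.65 = 1.112 s; f = ω/2π = 0.8992 Hz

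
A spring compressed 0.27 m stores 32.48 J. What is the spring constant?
PE = ½kx² → k = 2PE/x² = 2×32.48/0.27² = 891.1 N/m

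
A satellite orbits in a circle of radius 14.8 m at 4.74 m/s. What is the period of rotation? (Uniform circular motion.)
T = 2πr/v = 2π×14.8/4.74 = 19.62 s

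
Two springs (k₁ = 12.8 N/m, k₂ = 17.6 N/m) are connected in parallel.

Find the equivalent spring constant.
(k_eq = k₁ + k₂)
k_eq = k₁ + k₂ = 12.8 + 17.6 = 30.4 N/m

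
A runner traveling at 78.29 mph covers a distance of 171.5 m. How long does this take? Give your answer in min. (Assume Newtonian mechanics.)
t = d/v (with unit conversion) = 0.08167 min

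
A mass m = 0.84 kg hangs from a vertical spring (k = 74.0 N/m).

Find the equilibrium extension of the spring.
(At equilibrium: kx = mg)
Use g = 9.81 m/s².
x_eq = mg/k = 0.84×9.81/74.0 = 0.1114 m = 11.14 cm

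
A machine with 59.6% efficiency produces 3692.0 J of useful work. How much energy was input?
W_in = W_out/η = 3692.0/0.596 = 6194.6 J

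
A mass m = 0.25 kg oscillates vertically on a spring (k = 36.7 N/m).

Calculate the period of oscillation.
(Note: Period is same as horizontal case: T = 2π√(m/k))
T = 2π√(m/k) = 2π√(0.25/36.7) = 0.5186 s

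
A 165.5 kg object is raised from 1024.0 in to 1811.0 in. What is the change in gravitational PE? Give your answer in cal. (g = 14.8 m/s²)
ΔPE = mg(h₂ − h₁) = 165.5 kg × 14.8 m/s² × (46 − 26.01) m = 4.896e+04 J = 11700.0 cal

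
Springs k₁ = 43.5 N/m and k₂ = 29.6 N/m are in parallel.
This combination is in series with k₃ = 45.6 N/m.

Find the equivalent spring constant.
k₁₂ = k₁ + k₂ = 73.1 N/m (parallel)
1/k_eq = 1/k₁₂ + 1/k₃ → k_eq = 28.08 N/m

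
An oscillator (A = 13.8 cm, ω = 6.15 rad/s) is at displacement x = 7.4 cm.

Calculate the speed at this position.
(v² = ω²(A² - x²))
v = ω√(A² − x²) = 6.15×√(0.138² − 0.074²) = 0.7164 m/s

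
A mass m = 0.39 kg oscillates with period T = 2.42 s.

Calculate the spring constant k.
T = 2π√(m/k) → k = m(2π/T)² = 0.39×(2π/2.42)² = 2.629 N/m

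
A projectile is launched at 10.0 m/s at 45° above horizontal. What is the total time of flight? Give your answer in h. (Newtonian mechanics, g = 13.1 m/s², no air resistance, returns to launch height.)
T = 2v₀sin(θ)/g (with unit conversion) = 0.0002999 h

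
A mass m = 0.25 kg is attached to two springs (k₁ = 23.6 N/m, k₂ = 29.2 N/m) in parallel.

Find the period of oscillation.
k_eq = k₁+k₂ = 52.8 N/m
T = 2π√(m/k_eq) = 2π√(0.25/52.8) = 0.4323 s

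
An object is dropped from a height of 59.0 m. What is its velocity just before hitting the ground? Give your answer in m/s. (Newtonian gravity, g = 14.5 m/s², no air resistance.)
v = √(2gh) = 41.36 m/s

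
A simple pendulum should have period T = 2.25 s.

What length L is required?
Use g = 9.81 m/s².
T = 2π√(L/g) → L = g(T/2π)² = 9.81×(2.25/2π)² = 1.258 m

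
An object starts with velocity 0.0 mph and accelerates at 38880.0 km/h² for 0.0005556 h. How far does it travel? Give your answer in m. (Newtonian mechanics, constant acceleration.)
d = v₀t + ½at² (with unit conversion) = 6.001 m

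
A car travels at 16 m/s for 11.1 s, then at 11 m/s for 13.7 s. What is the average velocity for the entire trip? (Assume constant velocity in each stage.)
d₁ = v₁t₁ = 16 × 11.1 = 177.6 m
d₂ = v₂t₂ = 11 × 13.7 = 150.7 m
d_total = 328.3 m, t_total = 24.8 s
v_avg = d_total/t_total = 328.3/24.8 = 13.24 m/s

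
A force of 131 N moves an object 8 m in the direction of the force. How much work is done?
W = Fd = 131×8 = 1048.0 J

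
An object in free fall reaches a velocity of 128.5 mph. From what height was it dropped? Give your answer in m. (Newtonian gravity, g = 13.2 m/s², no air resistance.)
h = v²/(2g) (with unit conversion) = 125.0 m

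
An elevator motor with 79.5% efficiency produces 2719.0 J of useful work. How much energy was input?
W_in = W_out/η = 2719.0/0.795 = 3420.1 J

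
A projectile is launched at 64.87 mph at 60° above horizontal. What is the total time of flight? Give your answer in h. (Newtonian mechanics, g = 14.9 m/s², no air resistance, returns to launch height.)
T = 2v₀sin(θ)/g (with unit conversion) = 0.0009364 h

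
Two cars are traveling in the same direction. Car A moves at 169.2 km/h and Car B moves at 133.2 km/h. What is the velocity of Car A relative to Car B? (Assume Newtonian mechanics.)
v_rel = v_A - v_B = 169.2 - 133.2 = 36.0 km/h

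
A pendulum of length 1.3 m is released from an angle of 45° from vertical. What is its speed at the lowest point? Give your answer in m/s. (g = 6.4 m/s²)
h = L(1 − cosθ) = 1.3×(1 − cos45°) = 0.3808 m
v = √(2gh) = √(2×6.4×0.3808) = 2.208 m/s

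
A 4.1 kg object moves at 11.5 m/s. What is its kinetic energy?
KE = ½mv² = ½×4.1×11.5² = 271.1125 J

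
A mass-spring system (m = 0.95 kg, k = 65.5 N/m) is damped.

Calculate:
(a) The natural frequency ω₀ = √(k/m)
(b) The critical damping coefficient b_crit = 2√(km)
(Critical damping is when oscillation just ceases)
ω₀ = √(k/m) = √(65.5/0.95) = 8.303 rad/s
b_crit = 2√(km) = 2√(65.5×0.95) = 15.78 kg/s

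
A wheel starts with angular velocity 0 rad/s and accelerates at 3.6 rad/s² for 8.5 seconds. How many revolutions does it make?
θ = ω₀t + ½αt² = 0×8.5 + ½×3.6×8.5² = 130.05 rad
Revolutions = θ/(2π) = 130.05/(2π) = 20.7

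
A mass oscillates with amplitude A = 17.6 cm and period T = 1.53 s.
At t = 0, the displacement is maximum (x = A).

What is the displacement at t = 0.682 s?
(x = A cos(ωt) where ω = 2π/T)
ω = 2π/T = 2π/1.53 = 4.107 rad/s
x = A cos(ωt) = 17.6×cos(4.107×0.682) = -16.59 cm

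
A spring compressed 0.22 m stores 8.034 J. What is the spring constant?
PE = ½kx² → k = 2PE/x² = 2×8.034/0.22² = 332.0 N/m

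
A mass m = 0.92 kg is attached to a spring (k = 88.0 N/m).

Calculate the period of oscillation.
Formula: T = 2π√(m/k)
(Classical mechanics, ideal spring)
T = 2π√(m/k) = 2π√(0.92/88.0) = 0.6424 s; f = 1/T = 1.557 Hz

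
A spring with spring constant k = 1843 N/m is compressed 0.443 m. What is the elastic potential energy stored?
PE = ½kx² = ½×1843×0.443² = 180.8 J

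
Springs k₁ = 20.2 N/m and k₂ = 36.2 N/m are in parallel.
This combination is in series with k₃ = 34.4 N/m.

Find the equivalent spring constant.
k₁₂ = k₁ + k₂ = 56.4 N/m (parallel)
1/k_eq = 1/k₁₂ + 1/k₃ → k_eq = 21.37 N/m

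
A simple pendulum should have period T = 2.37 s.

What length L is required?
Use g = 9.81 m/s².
T = 2π√(L/g) → L = g(T/2π)² = 9.81×(2.37/2π)² = 1.396 m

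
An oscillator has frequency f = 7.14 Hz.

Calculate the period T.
T = 1/f = 1/7.14 = 0.1401 s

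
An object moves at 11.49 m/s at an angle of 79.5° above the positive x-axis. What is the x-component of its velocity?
vₓ = v cos(θ) = 11.49 × cos(79.5°) = 2.09 m/s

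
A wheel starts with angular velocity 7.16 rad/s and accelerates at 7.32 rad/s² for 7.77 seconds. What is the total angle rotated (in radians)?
θ = ω₀t + ½αt² = 7.16×7.77 + ½×7.32×7.77² = 276.6 rad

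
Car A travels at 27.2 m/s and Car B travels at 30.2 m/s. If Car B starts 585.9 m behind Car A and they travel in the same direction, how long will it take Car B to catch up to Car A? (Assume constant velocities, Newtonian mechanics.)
Relative speed: v_rel = 30.2 - 27.2 = 3 m/s
Time to catch: t = d₀/v_rel = 585.9/3 = 195.3 s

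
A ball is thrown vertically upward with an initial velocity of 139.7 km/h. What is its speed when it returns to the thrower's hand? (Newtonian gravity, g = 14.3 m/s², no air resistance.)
By conservation of energy, the ball returns at the same speed = 139.7 km/h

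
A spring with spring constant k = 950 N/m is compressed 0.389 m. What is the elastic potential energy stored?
PE = ½kx² = ½×950×0.389² = 71.88 J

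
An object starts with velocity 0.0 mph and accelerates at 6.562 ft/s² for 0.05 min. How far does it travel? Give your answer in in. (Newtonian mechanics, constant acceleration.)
d = v₀t + ½at² (with unit conversion) = 354.3 in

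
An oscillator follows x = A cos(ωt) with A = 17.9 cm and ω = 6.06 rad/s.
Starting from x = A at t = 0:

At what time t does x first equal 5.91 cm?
cos(ωt) = x/A = 5.91/17.9 = 0.3302
ωt = arccos(0.3302) = 1.234 rad
t = 1.234/6.06 = 0.2037 s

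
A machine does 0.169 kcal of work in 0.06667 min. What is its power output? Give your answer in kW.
P = W/t = 707.1 J / 4 s = 176.8 W = 0.1768 kW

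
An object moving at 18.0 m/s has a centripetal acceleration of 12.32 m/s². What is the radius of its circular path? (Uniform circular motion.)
r = v²/a_c = 18.0²/12.32 = 26.3 m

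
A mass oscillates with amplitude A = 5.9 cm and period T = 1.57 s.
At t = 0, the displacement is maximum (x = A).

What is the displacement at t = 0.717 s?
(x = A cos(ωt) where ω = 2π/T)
ω = 2π/T = 2π/1.57 = 4.002 rad/s
x = A cos(ωt) = 5.9×cos(4.002×0.717) = -5.683 cm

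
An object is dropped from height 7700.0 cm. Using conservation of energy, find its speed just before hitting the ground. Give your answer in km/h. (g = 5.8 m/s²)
mgh = ½mv² → v = √(2gh) = √(2×5.8×77) = 29.89 m/s = 107.6 km/h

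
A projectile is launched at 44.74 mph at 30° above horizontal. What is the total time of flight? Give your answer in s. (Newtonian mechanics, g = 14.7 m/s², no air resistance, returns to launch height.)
T = 2v₀sin(θ)/g (with unit conversion) = 1.361 s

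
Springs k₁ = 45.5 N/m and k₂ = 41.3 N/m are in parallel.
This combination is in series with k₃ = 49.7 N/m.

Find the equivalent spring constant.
k₁₂ = k₁ + k₂ = 86.8 N/m (parallel)
1/k_eq = 1/k₁₂ + 1/k₃ → k_eq = 31.6 N/m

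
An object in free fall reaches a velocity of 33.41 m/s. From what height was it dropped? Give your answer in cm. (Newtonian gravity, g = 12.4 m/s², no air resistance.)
h = v²/(2g) (with unit conversion) = 4501.0 cm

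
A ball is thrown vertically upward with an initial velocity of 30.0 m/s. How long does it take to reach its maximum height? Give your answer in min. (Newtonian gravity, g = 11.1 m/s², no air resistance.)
t_up = v₀/g (with unit conversion) = 0.04505 min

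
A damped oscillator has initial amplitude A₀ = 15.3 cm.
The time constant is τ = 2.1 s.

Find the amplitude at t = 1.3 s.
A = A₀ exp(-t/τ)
A = A₀ exp(−t/τ) = 15.3×exp(−1.3/2.1) = 8.238 cm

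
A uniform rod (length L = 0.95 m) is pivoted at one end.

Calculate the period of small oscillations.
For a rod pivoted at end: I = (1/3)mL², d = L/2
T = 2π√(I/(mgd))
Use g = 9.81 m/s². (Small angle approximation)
I/m = (1/3)L² = 0.3008 m²; d = L/2 = 0.475 m
T = 2π√(I/(mgd)) = 2π√(0.3008/(9.81×0.475)) = 1.596 s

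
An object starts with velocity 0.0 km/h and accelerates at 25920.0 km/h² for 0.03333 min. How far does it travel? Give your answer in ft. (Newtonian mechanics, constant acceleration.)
d = v₀t + ½at² (with unit conversion) = 13.12 ft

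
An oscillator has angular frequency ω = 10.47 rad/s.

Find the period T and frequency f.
T = 2π/ω = 2π/10.47 = 0.6001 s; f = ω/2π = 1.666 Hz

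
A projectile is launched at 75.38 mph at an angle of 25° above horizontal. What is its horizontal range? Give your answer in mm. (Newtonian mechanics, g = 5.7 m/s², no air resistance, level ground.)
R = v₀² sin(2θ) / g (with unit conversion) = 152600.0 mm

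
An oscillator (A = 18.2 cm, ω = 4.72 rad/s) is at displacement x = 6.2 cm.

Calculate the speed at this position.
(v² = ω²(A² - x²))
v = ω√(A² − x²) = 4.72×√(0.182² − 0.062²) = 0.8077 m/s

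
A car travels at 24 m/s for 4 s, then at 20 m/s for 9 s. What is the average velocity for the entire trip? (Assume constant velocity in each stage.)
d₁ = v₁t₁ = 24 × 4 = 96 m
d₂ = v₂t₂ = 20 × 9 = 180 m
d_total = 276 m, t_total = 13 s
v_avg = d_total/t_total = 276/13 = 21.23 m/s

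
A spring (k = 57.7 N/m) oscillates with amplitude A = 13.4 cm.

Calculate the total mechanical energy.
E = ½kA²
E = ½kA² = ½×57.7×(0.134)² = 0.518 J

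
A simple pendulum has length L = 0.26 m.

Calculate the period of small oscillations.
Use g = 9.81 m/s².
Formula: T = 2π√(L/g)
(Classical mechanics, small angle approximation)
T = 2π√(L/g) = 2π√(0.26/9.81) = 1.023 s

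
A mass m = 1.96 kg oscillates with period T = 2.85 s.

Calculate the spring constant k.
T = 2π√(m/k) → k = m(2π/T)² = 1.96×(2π/2.85)² = 9.526 N/m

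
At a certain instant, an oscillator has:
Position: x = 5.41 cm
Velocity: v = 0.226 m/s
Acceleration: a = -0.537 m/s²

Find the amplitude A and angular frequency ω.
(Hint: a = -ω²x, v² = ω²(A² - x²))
a = −ω²x → ω = √(|a|/x) = √(0.537/0.0541) = 3.151 rad/s
v² = ω²(A² − x²) → A = √(x² + v²/ω²) = √(0.0541² + 0.226²/3.151²) = 0.08985 m = 8.985 cm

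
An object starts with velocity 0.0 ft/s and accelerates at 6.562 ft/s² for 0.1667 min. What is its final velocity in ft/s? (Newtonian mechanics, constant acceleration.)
v = v₀ + at (with unit conversion) = 65.63 ft/s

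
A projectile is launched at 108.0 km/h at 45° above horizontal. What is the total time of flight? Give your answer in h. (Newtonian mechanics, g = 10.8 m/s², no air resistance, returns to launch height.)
T = 2v₀sin(θ)/g (with unit conversion) = 0.001091 h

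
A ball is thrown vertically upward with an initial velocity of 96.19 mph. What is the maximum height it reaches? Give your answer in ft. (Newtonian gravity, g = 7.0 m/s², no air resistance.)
h_max = v₀²/(2g) (with unit conversion) = 433.3 ft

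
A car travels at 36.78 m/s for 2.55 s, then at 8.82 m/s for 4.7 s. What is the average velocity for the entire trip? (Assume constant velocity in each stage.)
d₁ = v₁t₁ = 36.78 × 2.55 = 93.789 m
d₂ = v₂t₂ = 8.82 × 4.7 = 41.454 m
d_total = 135.24 m, t_total = 7.25 s
v_avg = d_total/t_total = 135.24/7.25 = 18.65 m/s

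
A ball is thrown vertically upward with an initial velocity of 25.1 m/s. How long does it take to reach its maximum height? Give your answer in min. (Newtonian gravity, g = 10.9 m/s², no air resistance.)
t_up = v₀/g (with unit conversion) = 0.03838 min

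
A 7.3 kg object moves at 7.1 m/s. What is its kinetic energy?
KE = ½mv² = ½×7.3×7.1² = 183.9965 J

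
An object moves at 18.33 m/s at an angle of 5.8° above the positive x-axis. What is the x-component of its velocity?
vₓ = v cos(θ) = 18.33 × cos(5.8°) = 18.24 m/s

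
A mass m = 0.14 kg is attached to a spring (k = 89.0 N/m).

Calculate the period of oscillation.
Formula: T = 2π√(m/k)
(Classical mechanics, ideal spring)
T = 2π√(m/k) = 2π√(0.14/89.0) = 0.2492 s; f = 1/T = 4.013 Hz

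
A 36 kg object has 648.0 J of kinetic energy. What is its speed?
KE = ½mv² → v = √(2KE/m) = √(2×648.0/36) = 6.0 m/s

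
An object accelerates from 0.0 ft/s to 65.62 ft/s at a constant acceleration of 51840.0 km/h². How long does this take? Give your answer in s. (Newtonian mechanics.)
t = (v - v₀)/a (with unit conversion) = 5.0 s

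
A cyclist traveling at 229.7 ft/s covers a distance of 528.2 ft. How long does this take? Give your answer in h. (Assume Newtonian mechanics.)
t = d/v (with unit conversion) = 0.0006388 h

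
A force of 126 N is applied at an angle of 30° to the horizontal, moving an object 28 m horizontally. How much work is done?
W = Fd cosθ = 126×28×cos(30°) = 3055.3 J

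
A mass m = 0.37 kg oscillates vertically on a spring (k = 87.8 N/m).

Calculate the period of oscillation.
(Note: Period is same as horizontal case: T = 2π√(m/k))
T = 2π√(m/k) = 2π√(0.37/87.8) = 0.4079 s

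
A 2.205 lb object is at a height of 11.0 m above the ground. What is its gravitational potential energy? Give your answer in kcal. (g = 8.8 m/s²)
PE = mgh = 1 kg × 8.8 m/s² × 11 m = 96.82 J = 0.02314 kcal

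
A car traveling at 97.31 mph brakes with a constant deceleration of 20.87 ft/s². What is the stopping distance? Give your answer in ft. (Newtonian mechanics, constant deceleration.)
d = v₀² / (2a) (with unit conversion) = 488.0 ft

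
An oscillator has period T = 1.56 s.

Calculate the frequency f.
f = 1/T = 1/1.56 = 0.641 Hz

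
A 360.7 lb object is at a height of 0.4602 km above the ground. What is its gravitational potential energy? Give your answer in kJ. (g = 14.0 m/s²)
PE = mgh = 163.6 kg × 14.0 m/s² × 460.2 m = 1.054e+06 J = 1054.0 kJ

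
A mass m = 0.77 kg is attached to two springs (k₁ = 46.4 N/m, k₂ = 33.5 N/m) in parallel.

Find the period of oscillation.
k_eq = k₁+k₂ = 79.9 N/m
T = 2π√(m/k_eq) = 2π√(0.77/79.9) = 0.6168 s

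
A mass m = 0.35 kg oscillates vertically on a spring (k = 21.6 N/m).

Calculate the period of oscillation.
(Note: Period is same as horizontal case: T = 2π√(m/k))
T = 2π√(m/k) = 2π√(0.35/21.6) = 0.7998 s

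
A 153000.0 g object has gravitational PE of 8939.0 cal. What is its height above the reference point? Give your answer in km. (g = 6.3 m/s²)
PE = mgh → h = PE/(mg) = 3.74e+04 J / (153 kg × 6.3 m/s²) = 38.8 m = 0.0388 km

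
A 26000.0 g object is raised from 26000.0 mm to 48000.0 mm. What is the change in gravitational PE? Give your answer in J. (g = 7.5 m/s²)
ΔPE = mg(h₂ − h₁) = 26 kg × 7.5 m/s² × (48 − 26) m = 4290 J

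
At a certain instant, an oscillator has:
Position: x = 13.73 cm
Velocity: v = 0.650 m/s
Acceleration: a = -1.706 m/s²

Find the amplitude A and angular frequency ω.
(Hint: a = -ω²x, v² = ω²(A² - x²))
a = −ω²x → ω = √(|a|/x) = √(1.706/0.1373) = 3.525 rad/s
v² = ω²(A² − x²) → A = √(x² + v²/ω²) = √(0.1373² + 0.65²/3.525²) = 0.2299 m = 22.99 cm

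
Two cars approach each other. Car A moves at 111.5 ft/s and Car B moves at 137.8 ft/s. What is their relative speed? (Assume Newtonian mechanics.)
v_rel = v_A + v_B = 111.5 + 137.8 = 249.3 ft/s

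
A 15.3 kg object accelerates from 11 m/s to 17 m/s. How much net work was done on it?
W_net = ΔKE = ½m(v₂² − v₁²) = ½×15.3×(17² − 11²) = 1285.2 J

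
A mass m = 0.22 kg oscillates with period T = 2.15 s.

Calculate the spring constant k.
T = 2π√(m/k) → k = m(2π/T)² = 0.22×(2π/2.15)² = 1.879 N/m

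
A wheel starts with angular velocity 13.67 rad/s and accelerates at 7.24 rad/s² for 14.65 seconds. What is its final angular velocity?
ω = ω₀ + αt = 13.67 + 7.24 × 14.65 = 119.74 rad/s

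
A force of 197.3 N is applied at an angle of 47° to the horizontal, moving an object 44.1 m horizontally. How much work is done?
W = Fd cosθ = 197.3×44.1×cos(47°) = 5934.0 J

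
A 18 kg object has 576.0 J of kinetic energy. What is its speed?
KE = ½mv² → v = √(2KE/m) = √(2×576.0/18) = 8.0 m/s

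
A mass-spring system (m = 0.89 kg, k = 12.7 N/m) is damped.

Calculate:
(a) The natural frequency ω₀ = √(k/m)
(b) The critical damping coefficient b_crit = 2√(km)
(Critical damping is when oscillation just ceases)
ω₀ = √(k/m) = √(12.7/0.89) = 3.778 rad/s
b_crit = 2√(km) = 2√(12.7×0.89) = 6.724 kg/s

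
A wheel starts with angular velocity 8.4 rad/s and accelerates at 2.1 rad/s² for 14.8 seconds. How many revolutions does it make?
θ = ω₀t + ½αt² = 8.4×14.8 + ½×2.1×14.8² = 354.31 rad
Revolutions = θ/(2π) = 354.31/(2π) = 56.39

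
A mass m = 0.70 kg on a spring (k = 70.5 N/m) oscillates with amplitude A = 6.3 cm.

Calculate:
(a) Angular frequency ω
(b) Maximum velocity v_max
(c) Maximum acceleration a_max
ω = √(k/m) = √(70.5/0.7) = 10.04 rad/s
v_max = ωA = 10.04×0.063 = 0.6322 m/s
a_max = ω²A = 10.04²×0.063 = 6.345 m/s²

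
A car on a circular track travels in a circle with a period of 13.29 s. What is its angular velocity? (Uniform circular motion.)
ω = 2π/T = 2π/13.29 = 0.4728 rad/s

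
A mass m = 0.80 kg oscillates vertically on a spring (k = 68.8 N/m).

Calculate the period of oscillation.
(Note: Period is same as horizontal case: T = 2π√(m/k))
T = 2π√(m/k) = 2π√(0.8/68.8) = 0.6775 s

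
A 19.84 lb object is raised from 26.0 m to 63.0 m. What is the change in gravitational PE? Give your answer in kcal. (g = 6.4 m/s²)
ΔPE = mg(h₂ − h₁) = 8.999 kg × 6.4 m/s² × (63 − 26) m = 2131 J = 0.5093 kcal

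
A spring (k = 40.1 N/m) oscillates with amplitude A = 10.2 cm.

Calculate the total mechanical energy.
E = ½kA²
E = ½kA² = ½×40.1×(0.102)² = 0.2086 J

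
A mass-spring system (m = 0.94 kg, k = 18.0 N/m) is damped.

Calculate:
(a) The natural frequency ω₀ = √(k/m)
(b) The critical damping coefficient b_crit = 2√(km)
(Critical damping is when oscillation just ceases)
ω₀ = √(k/m) = √(18.0/0.94) = 4.376 rad/s
b_crit = 2√(km) = 2√(18.0×0.94) = 8.227 kg/s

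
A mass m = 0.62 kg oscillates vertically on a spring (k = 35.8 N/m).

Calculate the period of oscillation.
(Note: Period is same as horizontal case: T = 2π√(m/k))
T = 2π√(m/k) = 2π√(0.62/35.8) = 0.8269 s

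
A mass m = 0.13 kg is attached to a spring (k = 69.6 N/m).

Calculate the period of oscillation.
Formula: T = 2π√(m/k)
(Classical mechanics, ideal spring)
T = 2π√(m/k) = 2π√(0.13/69.6) = 0.2715 s; f = 1/T = 3.683 Hz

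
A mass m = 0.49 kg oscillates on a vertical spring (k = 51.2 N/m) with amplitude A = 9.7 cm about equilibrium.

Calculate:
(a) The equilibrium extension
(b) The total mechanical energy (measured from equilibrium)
x_eq = mg/k = 0.49×9.81/51.2 = 0.09388 m = 9.388 cm
E = ½kA² = ½×51.2×(0.097)² = 0.2409 J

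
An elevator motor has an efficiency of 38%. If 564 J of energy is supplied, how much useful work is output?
W_out = η × W_in = 0.38 × 564 = 214.32 J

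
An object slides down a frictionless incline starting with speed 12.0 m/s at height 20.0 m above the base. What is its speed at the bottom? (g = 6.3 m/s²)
½mv₀² + mgh = ½mv² → v = √(v₀² + 2gh) = √(12² + 2×6.3×20) = 19.9 m/s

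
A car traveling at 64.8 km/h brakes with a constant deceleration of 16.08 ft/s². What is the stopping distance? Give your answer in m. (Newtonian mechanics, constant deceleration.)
d = v₀² / (2a) (with unit conversion) = 33.05 m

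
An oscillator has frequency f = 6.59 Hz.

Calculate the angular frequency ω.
ω = 2πf = 2π×6.59 = 41.41 rad/s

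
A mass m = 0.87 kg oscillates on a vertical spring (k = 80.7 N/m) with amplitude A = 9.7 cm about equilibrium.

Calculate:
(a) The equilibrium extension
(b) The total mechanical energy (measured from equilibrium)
x_eq = mg/k = 0.87×9.81/80.7 = 0.1058 m = 10.58 cm
E = ½kA² = ½×80.7×(0.097)² = 0.3797 J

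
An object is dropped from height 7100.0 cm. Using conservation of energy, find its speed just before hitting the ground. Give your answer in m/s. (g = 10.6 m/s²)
mgh = ½mv² → v = √(2gh) = √(2×10.6×71) = 38.8 m/s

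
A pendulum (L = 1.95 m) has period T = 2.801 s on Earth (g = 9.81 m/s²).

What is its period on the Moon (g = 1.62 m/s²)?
T = 2π√(L/g), so T_moon/T_earth = √(g_earth/g_moon)
T_moon = 2π√(1.95/1.62) = 6.893 s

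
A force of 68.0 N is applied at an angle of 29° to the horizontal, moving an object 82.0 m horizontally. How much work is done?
W = Fd cosθ = 68.0×82.0×cos(29°) = 4876.9 J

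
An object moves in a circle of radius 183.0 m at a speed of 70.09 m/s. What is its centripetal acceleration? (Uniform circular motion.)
a_c = v²/r = 70.09²/183.0 = 4912.61/183.0 = 26.84 m/s²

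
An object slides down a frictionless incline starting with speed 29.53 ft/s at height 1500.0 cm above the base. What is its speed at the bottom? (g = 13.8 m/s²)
½mv₀² + mgh = ½mv² → v = √(v₀² + 2gh) = √(9.001² + 2×13.8×15) = 22.25 m/s = 73.0 ft/s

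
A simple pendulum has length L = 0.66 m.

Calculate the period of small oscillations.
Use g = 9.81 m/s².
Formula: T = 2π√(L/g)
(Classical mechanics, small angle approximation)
T = 2π√(L/g) = 2π√(0.66/9.81) = 1.63 s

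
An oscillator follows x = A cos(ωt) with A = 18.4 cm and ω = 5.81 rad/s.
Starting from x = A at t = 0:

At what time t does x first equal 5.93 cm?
cos(ωt) = x/A = 5.93/18.4 = 0.3223
ωt = arccos(0.3223) = 1.243 rad
t = 1.243/5.81 = 0.2139 s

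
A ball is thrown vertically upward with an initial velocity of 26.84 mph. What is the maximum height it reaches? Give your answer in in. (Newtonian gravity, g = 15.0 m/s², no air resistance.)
h_max = v₀²/(2g) (with unit conversion) = 188.9 in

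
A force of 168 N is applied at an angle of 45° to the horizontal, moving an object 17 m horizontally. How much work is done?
W = Fd cosθ = 168×17×cos(45°) = 2019.5 J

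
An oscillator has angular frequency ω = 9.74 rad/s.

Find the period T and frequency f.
T = 2π/ω = 2π/9.74 = 0.6451 s; f = ω/2π = 1.55 Hz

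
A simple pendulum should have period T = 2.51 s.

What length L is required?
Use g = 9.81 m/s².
T = 2π√(L/g) → L = g(T/2π)² = 9.81×(2.51/2π)² = 1.566 m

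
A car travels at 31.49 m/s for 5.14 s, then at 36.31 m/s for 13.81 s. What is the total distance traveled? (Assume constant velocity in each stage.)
d₁ = v₁t₁ = 31.49 × 5.14 = 161.859 m
d₂ = v₂t₂ = 36.31 × 13.81 = 501.441 m
d_total = 161.859 + 501.441 = 663.3 m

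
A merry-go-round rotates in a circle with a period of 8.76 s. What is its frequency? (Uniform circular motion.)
f = 1/T = 1/8.76 = 0.1142 Hz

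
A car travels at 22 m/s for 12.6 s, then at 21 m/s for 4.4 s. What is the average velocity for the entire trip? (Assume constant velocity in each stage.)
d₁ = v₁t₁ = 22 × 12.6 = 277.2 m
d₂ = v₂t₂ = 21 × 4.4 = 92.4 m
d_total = 369.6 m, t_total = 17 s
v_avg = d_total/t_total = 369.6/17 = 21.74 m/s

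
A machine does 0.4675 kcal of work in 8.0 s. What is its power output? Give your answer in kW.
P = W/t = 1956 J / 8 s = 244.5 W = 0.2445 kW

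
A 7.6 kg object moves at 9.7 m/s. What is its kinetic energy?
KE = ½mv² = ½×7.6×9.7² = 357.542 J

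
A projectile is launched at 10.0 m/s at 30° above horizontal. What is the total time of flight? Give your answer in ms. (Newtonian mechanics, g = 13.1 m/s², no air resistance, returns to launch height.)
T = 2v₀sin(θ)/g (with unit conversion) = 763.4 ms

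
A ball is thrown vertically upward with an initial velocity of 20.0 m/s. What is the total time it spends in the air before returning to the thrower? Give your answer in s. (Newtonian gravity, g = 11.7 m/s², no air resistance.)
t_total = 2v₀/g = 3.419 s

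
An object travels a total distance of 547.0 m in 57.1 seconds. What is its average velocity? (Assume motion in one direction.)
v_avg = Δd / Δt = 547.0 / 57.1 = 9.58 m/s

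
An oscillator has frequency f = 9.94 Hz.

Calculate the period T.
T = 1/f = 1/9.94 = 0.1006 s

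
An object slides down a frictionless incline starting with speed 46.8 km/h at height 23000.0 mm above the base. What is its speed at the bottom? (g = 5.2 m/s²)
½mv₀² + mgh = ½mv² → v = √(v₀² + 2gh) = √(13² + 2×5.2×23) = 20.2 m/s = 72.73 km/h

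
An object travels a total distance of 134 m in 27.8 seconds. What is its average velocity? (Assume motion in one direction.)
v_avg = Δd / Δt = 134 / 27.8 = 4.82 m/s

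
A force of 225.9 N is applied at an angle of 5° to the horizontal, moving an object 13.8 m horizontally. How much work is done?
W = Fd cosθ = 225.9×13.8×cos(5°) = 3105.6 J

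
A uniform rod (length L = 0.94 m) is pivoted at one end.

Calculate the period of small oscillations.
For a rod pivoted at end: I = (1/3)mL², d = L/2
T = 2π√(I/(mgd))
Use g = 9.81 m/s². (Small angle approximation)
I/m = (1/3)L² = 0.2945 m²; d = L/2 = 0.47 m
T = 2π√(I/(mgd)) = 2π√(0.2945/(9.81×0.47)) = 1.588 s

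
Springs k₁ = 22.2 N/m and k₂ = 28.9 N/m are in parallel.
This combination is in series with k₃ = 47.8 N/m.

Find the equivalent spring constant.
k₁₂ = k₁ + k₂ = 51.1 N/m (parallel)
1/k_eq = 1/k₁₂ + 1/k₃ → k_eq = 24.7 N/m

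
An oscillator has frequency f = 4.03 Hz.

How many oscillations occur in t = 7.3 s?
n = f×t = 4.03×7.3 = 29.42 oscillations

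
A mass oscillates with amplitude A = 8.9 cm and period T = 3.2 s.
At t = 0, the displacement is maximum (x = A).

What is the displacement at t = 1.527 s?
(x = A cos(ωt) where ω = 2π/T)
ω = 2π/T = 2π/3.2 = 1.963 rad/s
x = A cos(ωt) = 8.9×cos(1.963×1.527) = -8.809 cm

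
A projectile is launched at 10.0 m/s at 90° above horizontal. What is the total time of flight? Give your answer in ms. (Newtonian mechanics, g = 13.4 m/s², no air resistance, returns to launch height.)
T = 2v₀sin(θ)/g (with unit conversion) = 1493.0 ms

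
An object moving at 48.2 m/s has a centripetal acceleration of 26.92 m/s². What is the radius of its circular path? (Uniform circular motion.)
r = v²/a_c = 48.2²/26.92 = 86.3 m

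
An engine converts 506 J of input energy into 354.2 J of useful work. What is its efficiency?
η = W_out/W_in = 354.2/506 = 0.7 = 70.0%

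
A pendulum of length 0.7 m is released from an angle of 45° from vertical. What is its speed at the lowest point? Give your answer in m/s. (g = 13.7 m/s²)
h = L(1 − cosθ) = 0.7×(1 − cos45°) = 0.205 m
v = √(2gh) = √(2×13.7×0.205) = 2.37 m/s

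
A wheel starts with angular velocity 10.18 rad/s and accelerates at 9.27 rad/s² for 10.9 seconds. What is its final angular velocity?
ω = ω₀ + αt = 10.18 + 9.27 × 10.9 = 111.22 rad/s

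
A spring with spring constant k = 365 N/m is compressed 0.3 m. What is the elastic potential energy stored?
PE = ½kx² = ½×365×0.3² = 16.43 J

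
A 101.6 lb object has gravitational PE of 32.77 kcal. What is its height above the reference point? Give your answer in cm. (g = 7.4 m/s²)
PE = mgh → h = PE/(mg) = 1.371e+05 J / (46.08 kg × 7.4 m/s²) = 402 m = 40200.0 cm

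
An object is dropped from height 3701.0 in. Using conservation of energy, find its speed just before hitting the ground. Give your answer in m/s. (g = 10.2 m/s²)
mgh = ½mv² → v = √(2gh) = √(2×10.2×94.01) = 43.79 m/s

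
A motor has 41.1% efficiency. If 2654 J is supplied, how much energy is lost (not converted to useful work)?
W_out = η × W_in = 0.411×2654 = 1090.8 J
W_lost = W_in − W_out = 2654 − 1090.8 = 1563.2 J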